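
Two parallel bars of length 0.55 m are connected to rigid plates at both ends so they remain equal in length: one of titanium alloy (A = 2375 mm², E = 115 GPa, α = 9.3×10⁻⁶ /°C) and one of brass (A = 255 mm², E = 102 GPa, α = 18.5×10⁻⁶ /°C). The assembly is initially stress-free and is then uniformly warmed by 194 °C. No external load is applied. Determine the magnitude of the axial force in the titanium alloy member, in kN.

The brass has the larger α, so on heating it would change length more than the titanium alloy if both were free. The rigid plates force a common final length, so the brass is put into compression and the titanium alloy into tension, with equal and opposite forces P (no external load).
Setting the final lengths equal and cancelling L: (α₁ − α₂)ΔT = P/(A₁E₁) + P/(A₂E₂).
|α₁ − α₂|·ΔT = 9.2×10⁻⁶ × 194 = 0.001785.
1/(A₁E₁) + 1/(A₂E₂) = 1/(2375×115×10³) + 1/(255×102×10³) = 4.211×10⁻⁸ N⁻¹.
P = 0.001785 / 4.211×10⁻⁸ = 42390 N = 42.39 kN.

P ≈ 42.4 kN (tensile in the titanium alloy)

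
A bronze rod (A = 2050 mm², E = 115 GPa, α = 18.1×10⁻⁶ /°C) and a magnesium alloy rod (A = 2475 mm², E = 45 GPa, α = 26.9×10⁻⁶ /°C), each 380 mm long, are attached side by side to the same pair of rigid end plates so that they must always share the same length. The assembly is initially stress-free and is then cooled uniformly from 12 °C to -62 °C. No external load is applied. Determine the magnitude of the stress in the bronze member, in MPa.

σ ≈ 24 MPa (compressive)

Both members must finish at the same length. With the larger α, the magnesium alloy tends to over-contract; the plates restrain it, putting the magnesium alloy in tension and the bronze in compression. With no external load the two internal forces are equal and opposite, magnitude P.
Setting the final lengths equal and cancelling L: (α₁ − α₂)ΔT = P/(A₁E₁) + P/(A₂E₂).
|α₁ − α₂|·ΔT = 8.8×10⁻⁶ × 74 = 0.0006512.
1/(A₁E₁) + 1/(A₂E₂) = 1/(2050×115×10³) + 1/(2475×45×10³) = 1.322×10⁻⁸ N⁻¹.
P = 0.0006512 / 1.322×10⁻⁸ = 49260 N = 49.26 kN.
σ_{bronze} = P/A₁ = 49260/2050 = 24.03 MPa, compressive.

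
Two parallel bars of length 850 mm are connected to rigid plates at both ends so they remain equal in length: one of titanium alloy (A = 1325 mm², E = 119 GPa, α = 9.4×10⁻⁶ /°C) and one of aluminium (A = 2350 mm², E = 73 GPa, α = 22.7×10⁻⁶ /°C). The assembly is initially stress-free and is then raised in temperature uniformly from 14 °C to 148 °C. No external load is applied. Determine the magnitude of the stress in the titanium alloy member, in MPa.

The aluminium has the larger α, so on heating it would change length more than the titanium alloy if both were free. The rigid plates force a common final length, so the aluminium is put into compression and the titanium alloy into tension, with equal and opposite forces P (no external load).
Setting the final lengths equal and cancelling L: (α₁ − α₂)ΔT = P/(A₁E₁) + P/(A₂E₂).
|α₁ − α₂|·ΔT = 13.3×10⁻⁶ × 134 = 0.001782.
1/(A₁E₁) + 1/(A₂E₂) = 1/(1325×119×10³) + 1/(2350×73×10³) = 1.217×10⁻⁸ N⁻¹.
So P = 0.001782 / 1.217×10⁻⁸ = 146.4 kN.
σ_{titanium alloy} = P/A₁ = 146400/1325 = 110.5 MPa, tensile.

σ ≈ 111 MPa (tensile)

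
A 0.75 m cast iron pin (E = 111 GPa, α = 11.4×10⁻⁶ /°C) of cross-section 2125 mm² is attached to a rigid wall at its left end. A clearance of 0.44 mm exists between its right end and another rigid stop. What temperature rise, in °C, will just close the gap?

ΔT ≈ 51.5 °C

The gap closes when αΔT L = 0.44 mm, since the pin is still unstressed at that instant.
ΔT = 0.44 / (11.4×10⁻⁶ × 750) = 51.46 °C.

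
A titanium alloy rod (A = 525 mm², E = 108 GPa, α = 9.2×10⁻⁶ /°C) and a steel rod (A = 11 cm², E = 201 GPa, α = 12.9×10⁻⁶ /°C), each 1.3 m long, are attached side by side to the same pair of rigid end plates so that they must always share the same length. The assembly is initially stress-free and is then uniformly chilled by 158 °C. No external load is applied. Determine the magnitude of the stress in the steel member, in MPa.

The steel has the larger α, so on cooling it would change length more than the titanium alloy if both were free. The rigid plates force a common final length, so the steel is put into tension and the titanium alloy into compression, with equal and opposite forces P (no external load).
Setting the final lengths equal and cancelling L: (α₁ − α₂)ΔT = P/(A₁E₁) + P/(A₂E₂).
|α₁ − α₂|·ΔT = 3.7×10⁻⁶ × 158 = 0.0005846.
1/(A₁E₁) + 1/(A₂E₂) = 1/(525×108×10³) + 1/(1100×201×10³) = 2.216×10⁻⁸ N⁻¹.
P = 0.0005846 / 2.216×10⁻⁸ = 26380 N = 26.38 kN.
σ_{steel} = P/A₂ = 26380/1100 = 23.98 MPa, tensile.

σ ≈ 24 MPa (tensile)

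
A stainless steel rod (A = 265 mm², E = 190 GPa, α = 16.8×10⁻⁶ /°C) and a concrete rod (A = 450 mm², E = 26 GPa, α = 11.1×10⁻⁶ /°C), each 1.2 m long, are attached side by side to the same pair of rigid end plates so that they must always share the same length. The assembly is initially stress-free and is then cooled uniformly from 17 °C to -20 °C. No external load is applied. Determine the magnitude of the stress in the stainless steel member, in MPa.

σ ≈ 7.56 MPa (tensile)

The stainless steel has the larger α, so on cooling it would change length more than the concrete if both were free. The rigid plates force a common final length, so the stainless steel is put into tension and the concrete into compression, with equal and opposite forces P (no external load).
Setting the final lengths equal and cancelling L: (α₁ − α₂)ΔT = P/(A₁E₁) + P/(A₂E₂).
|α₁ − α₂|·ΔT = 5.7×10⁻⁶ × 37 = 0.0002109.
1/(A₁E₁) + 1/(A₂E₂) = 1/(265×190×10³) + 1/(450×26×10³) = 1.053×10⁻⁷ N⁻¹.
So P = 0.0002109 / 1.053×10⁻⁷ = 2.002 kN.
σ_{stainless steel} = P/A₁ = 2002/265 = 7.556 MPa, tensile.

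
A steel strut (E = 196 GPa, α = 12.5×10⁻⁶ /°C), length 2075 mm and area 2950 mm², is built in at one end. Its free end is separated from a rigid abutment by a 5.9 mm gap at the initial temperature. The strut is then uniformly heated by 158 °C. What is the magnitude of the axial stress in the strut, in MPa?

Free thermal elongation = αΔT L = 12.5×10⁻⁶ × 158 × 2075 = 4.098 mm.
Since δ_free = 4.1 mm is less than the 5.9 mm gap, the strut never touches the wall. No axial force develops.

σ ≈ 0 MPa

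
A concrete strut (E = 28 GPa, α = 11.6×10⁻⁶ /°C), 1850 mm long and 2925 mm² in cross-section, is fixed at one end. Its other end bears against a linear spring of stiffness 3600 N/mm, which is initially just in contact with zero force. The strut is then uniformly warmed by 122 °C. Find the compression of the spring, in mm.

δ ≈ 2.42 mm

Free thermal expansion: δ_free = αΔT L = 11.6×10⁻⁶ × 122 × 1850 = 2.618 mm.
With a force P in the spring, the elastic change of the strut is PL/(AE) and that of the spring is P/k; compatibility requires their sum to equal δ_free.
P [ L/(AE) + 1/k ] = δ_free → P [ 1850/(2925×28×10³) + 1/(3600) ] = 2.618.
P = 2.618 / 0.0003004 = 8716 N.
Spring compression = P/k = 8716/(3600) = 2.421 mm.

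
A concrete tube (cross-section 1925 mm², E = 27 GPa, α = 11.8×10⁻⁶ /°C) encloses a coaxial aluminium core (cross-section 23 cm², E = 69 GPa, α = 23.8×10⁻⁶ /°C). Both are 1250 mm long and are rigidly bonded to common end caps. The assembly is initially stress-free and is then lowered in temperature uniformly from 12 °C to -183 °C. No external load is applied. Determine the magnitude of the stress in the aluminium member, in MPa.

The aluminium has the larger α, so on cooling it would change length more than the concrete if both were free. The rigid plates force a common final length, so the aluminium is put into tension and the concrete into compression, with equal and opposite forces P (no external load).
Setting the final lengths equal and cancelling L: (α₁ − α₂)ΔT = P/(A₁E₁) + P/(A₂E₂).
|α₁ − α₂|·ΔT = 12×10⁻⁶ × 195 = 0.00234.
1/(A₁E₁) + 1/(A₂E₂) = 1/(1925×27×10³) + 1/(2300×69×10³) = 2.554×10⁻⁸ N⁻¹.
So P = 0.00234 / 2.554×10⁻⁸ = 91.62 kN.
σ_{aluminium} = P/A₂ = 91620/2300 = 39.83 MPa, tensile.

σ ≈ 39.8 MPa (tensile)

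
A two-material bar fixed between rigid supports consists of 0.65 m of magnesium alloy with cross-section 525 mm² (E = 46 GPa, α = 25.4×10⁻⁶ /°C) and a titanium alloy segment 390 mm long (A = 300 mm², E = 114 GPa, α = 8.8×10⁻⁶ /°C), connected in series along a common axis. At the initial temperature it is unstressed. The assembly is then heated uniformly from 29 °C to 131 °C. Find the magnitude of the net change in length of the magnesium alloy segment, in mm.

|ΔL| ≈ 0.255 mm

With the walls removed the bar would change length by δ_free = Σ αᵢΔT Lᵢ = 25.4×10⁻⁶×102×650 + 8.8×10⁻⁶×102×390 = 2.034 mm.
The walls prevent any net length change, so an axial force P (same in every segment) develops. Compatibility: P · Σ Lᵢ/(AᵢEᵢ) = δ_free.
Σ Lᵢ/(AᵢEᵢ) = 650/(525×46×10³) + 390/(300×114×10³) = 3.832×10⁻⁵ mm/N.
So P = 2.034 / 3.832×10⁻⁵ = 53.08 kN, compressive.
For the magnesium alloy segment, free thermal change = 25.4×10⁻⁶×102×650 = 1.684 mm and elastic change from P = 53080×650/(525×46×10³) = 1.429 mm; these oppose, so the net change is 0.255 mm (segment lengthens).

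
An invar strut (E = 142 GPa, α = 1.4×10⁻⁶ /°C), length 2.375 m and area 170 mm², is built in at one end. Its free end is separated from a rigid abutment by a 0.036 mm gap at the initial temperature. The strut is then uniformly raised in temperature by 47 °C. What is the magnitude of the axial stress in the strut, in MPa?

σ ≈ 7.19 MPa (compressive)

Unrestrained expansion: δ_free = αΔT L = 1.4×10⁻⁶ × 47 × 2375 = 0.1563 mm.
After closing the 0.036 mm clearance, 0.1563 − 0.036 = 0.1203 mm of expansion remains to be suppressed by the wall.
That suppressed elongation corresponds to σ = E·Δ/L = 142×10³ × 0.1203/2375 = 7.191 MPa.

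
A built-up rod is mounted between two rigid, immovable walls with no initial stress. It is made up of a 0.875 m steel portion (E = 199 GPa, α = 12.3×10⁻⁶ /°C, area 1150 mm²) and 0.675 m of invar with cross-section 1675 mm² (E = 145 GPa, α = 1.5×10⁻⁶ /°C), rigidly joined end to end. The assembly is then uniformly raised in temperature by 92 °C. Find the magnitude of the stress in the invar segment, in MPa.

If the supports were absent, the total length change would be Σ αᵢΔT Lᵢ = 12.3×10⁻⁶×92×875 + 1.5×10⁻⁶×92×675 = 1.083 mm.
Since the ends are fixed, an axial force P builds up, equal in every segment, with P · Σ Lᵢ/(AᵢEᵢ) = δ_free.
The series flexibility is Σ Lᵢ/(AᵢEᵢ) = 875/(1150×199×10³) + 675/(1675×145×10³) = 6.603×10⁻⁶ mm/N.
So P = 1.083 / 6.603×10⁻⁶ = 164.1 kN, compressive.
σ_{invar} = P / A = 164100 / 1675 = 97.95 MPa.

σ ≈ 98 MPa (compressive)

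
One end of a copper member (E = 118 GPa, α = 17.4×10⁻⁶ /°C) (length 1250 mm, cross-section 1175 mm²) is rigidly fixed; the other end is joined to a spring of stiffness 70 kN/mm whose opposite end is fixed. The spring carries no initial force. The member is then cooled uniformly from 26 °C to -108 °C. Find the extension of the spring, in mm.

δ ≈ 1.79 mm

Free thermal contraction: δ_free = αΔT L = 17.4×10⁻⁶ × 134 × 1250 = 2.915 mm.
With a force P in the spring, the elastic change of the member is PL/(AE) and that of the spring is P/k; compatibility requires their sum to equal δ_free.
P [ L/(AE) + 1/k ] = δ_free → P [ 1250/(1175×118×10³) + 1/(70×10³) ] = 2.915.
P = 2.915 / 2.33×10⁻⁵ = 125100 N.
Spring extension = P/k = 125100/(70×10³) = 1.787 mm.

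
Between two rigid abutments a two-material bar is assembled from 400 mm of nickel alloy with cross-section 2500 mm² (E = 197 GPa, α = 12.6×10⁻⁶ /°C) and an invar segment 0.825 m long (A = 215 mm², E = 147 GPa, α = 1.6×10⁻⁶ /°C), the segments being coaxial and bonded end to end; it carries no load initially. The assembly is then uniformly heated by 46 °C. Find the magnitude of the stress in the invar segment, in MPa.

σ ≈ 50.6 MPa (compressive)

With the walls removed the bar would change length by δ_free = Σ αᵢΔT Lᵢ = 12.6×10⁻⁶×46×400 + 1.6×10⁻⁶×46×825 = 0.2926 mm.
Since the ends are fixed, an axial force P builds up, equal in every segment, with P · Σ Lᵢ/(AᵢEᵢ) = δ_free.
The series flexibility is Σ Lᵢ/(AᵢEᵢ) = 400/(2500×197×10³) + 825/(215×147×10³) = 2.692×10⁻⁵ mm/N.
P = 0.2926 / 2.692×10⁻⁵ = 10870 N = 10.87 kN, compressive.
σ_{invar} = P / A = 10870 / 215 = 50.56 MPa.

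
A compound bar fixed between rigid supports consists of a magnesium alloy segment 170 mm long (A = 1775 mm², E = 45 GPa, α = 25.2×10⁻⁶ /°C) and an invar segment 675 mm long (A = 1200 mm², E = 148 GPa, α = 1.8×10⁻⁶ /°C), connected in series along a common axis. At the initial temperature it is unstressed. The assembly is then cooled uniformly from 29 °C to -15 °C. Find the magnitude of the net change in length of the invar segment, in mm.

|ΔL| ≈ 0.102 mm

If the supports were absent, the total length change would be Σ αᵢΔT Lᵢ = 25.2×10⁻⁶×44×170 + 1.8×10⁻⁶×44×675 = 0.242 mm.
The walls prevent any net length change, so an axial force P (same in every segment) develops. Compatibility: P · Σ Lᵢ/(AᵢEᵢ) = δ_free.
Σ Lᵢ/(AᵢEᵢ) = 170/(1775×45×10³) + 675/(1200×148×10³) = 5.929×10⁻⁶ mm/N.
P = 0.242 / 5.929×10⁻⁶ = 40810 N = 40.81 kN, tensile.
For the invar segment, free thermal change = 1.8×10⁻⁶×44×675 = 0.05346 mm and elastic change from P = 40810×675/(1200×148×10³) = 0.1551 mm; these oppose, so the net change is 0.102 mm (segment lengthens).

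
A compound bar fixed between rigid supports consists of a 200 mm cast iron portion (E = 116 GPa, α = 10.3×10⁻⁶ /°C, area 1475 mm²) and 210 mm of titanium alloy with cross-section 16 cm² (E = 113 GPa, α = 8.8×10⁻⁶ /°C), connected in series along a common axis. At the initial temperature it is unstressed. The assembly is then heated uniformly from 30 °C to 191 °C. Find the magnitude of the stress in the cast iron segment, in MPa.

With the walls removed the bar would change length by δ_free = Σ αᵢΔT Lᵢ = 10.3×10⁻⁶×161×200 + 8.8×10⁻⁶×161×210 = 0.6292 mm.
The walls prevent any net length change, so an axial force P (same in every segment) develops. Compatibility: P · Σ Lᵢ/(AᵢEᵢ) = δ_free.
Σ Lᵢ/(AᵢEᵢ) = 200/(1475×116×10³) + 210/(1600×113×10³) = 2.33×10⁻⁶ mm/N.
P = 0.6292 / 2.33×10⁻⁶ = 270000 N = 270 kN, compressive.
σ_{cast iron} = P / A = 270000 / 1475 = 183 MPa.

σ ≈ 183 MPa (compressive)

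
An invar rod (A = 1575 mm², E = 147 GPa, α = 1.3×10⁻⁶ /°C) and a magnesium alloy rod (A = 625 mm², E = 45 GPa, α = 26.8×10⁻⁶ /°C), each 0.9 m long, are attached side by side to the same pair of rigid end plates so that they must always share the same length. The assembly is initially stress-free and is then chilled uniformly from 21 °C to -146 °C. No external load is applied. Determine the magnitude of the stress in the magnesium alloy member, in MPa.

σ ≈ 171 MPa (tensile)

Both members must finish at the same length. With the larger α, the magnesium alloy tends to over-contract; the plates restrain it, putting the magnesium alloy in tension and the invar in compression. With no external load the two internal forces are equal and opposite, magnitude P.
Compatibility of the two members (thermal + elastic change equal): (α₁ − α₂)ΔT = P·[1/(A₁E₁) + 1/(A₂E₂)].
|α₁ − α₂|·ΔT = 25.5×10⁻⁶ × 167 = 0.004259.
1/(A₁E₁) + 1/(A₂E₂) = 1/(1575×147×10³) + 1/(625×45×10³) = 3.987×10⁻⁸ N⁻¹.
P = 0.004259 / 3.987×10⁻⁸ = 106800 N = 106.8 kN.
σ_{magnesium alloy} = P/A₂ = 106800/625 = 170.9 MPa, tensile.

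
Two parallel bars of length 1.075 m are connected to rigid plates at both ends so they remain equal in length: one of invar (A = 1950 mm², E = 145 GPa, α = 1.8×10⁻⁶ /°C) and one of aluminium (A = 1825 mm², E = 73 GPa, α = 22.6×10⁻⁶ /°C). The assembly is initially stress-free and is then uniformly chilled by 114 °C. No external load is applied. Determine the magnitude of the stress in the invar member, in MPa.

Both members must finish at the same length. With the larger α, the aluminium tends to over-contract; the plates restrain it, putting the aluminium in tension and the invar in compression. With no external load the two internal forces are equal and opposite, magnitude P.
Equating the net (thermal + elastic) strains gives |α₁ − α₂|·ΔT = P·[1/(A₁E₁) + 1/(A₂E₂)].
|α₁ − α₂|·ΔT = 20.8×10⁻⁶ × 114 = 0.002371.
1/(A₁E₁) + 1/(A₂E₂) = 1/(1950×145×10³) + 1/(1825×73×10³) = 1.104×10⁻⁸ N⁻¹.
P = 0.002371 / 1.104×10⁻⁸ = 214700 N = 214.7 kN.
σ_{invar} = P/A₁ = 214700/1950 = 110.1 MPa, compressive.

σ ≈ 110 MPa (compressive)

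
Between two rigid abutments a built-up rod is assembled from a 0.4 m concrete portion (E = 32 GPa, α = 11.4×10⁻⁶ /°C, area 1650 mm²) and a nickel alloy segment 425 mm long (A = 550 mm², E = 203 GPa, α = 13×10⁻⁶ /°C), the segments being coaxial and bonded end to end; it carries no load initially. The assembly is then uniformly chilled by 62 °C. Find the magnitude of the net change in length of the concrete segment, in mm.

|ΔL| ≈ 0.133 mm

If the supports were absent, the total length change would be Σ αᵢΔT Lᵢ = 11.4×10⁻⁶×62×400 + 13×10⁻⁶×62×425 = 0.6253 mm.
The rigid supports impose zero overall length change; the single axial force P common to all segments must satisfy P Σ Lᵢ/(AᵢEᵢ) = δ_free.
Σ Lᵢ/(AᵢEᵢ) = 400/(1650×32×10³) + 425/(550×203×10³) = 1.138×10⁻⁵ mm/N.
Hence P = δ_free / Σ(L/AE) = 0.6253/1.138×10⁻⁵ = 54.93 kN (tensile).
For the concrete segment, free thermal change = 11.4×10⁻⁶×62×400 = 0.2827 mm and elastic change from P = 54930×400/(1650×32×10³) = 0.4162 mm; these oppose, so the net change is 0.133 mm (segment lengthens).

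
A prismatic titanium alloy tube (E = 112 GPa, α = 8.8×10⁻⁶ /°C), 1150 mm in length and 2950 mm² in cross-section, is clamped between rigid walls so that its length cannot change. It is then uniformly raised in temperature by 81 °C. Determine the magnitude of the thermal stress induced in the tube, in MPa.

The supports are rigid, so the total axial strain is zero. The restrained thermal strain is ε = αΔT = 8.8×10⁻⁶ × 81 = 712.8×10⁻⁶.
Hence σ = E·αΔT = 112×10³ × 712.8×10⁻⁶ = 79.83 MPa, compressive.

σ ≈ 79.8 MPa (compressive)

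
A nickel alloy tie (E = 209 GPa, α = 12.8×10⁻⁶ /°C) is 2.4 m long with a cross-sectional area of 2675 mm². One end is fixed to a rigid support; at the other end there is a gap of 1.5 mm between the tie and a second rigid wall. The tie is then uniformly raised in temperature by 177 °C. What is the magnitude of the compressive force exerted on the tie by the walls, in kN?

Free thermal elongation = αΔT L = 12.8×10⁻⁶ × 177 × 2400 = 5.437 mm.
After closing the 1.5 mm clearance, 5.437 − 1.5 = 3.937 mm of expansion remains to be suppressed by the wall.
So σ = E(δ_free − g)/L = 209×10³ × 3.937/2400 = 342.9 MPa.
Force on the wall = σA = 342.9 × 2675 mm² = 917.2 kN.

P ≈ 917 kN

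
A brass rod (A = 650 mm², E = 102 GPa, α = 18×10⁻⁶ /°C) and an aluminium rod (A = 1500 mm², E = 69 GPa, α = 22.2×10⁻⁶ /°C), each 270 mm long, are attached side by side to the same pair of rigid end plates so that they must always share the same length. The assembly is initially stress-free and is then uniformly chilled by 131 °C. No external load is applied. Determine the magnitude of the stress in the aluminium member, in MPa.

Equilibrium of a rigid end plate with no external load gives equal and opposite internal forces ±P in the two members. Since α_{aluminium} > α_{brass}, cooling drives the aluminium into tension and the brass into compression.
Compatibility of the two members (thermal + elastic change equal): (α₁ − α₂)ΔT = P·[1/(A₁E₁) + 1/(A₂E₂)].
|α₁ − α₂|·ΔT = 4.2×10⁻⁶ × 131 = 0.0005502.
1/(A₁E₁) + 1/(A₂E₂) = 1/(650×102×10³) + 1/(1500×69×10³) = 2.474×10⁻⁸ N⁻¹.
P = 0.0005502 / 2.474×10⁻⁸ = 22230 N = 22.23 kN.
σ_{aluminium} = P/A₂ = 22230/1500 = 14.82 MPa, tensile.

σ ≈ 14.8 MPa (tensile)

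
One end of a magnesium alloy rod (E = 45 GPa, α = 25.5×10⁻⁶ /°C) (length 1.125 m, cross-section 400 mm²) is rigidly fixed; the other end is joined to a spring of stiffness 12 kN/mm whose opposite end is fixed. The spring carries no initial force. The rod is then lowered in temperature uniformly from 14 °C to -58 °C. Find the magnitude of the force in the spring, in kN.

P ≈ 14.2 kN

If the spring were absent the rod would shorten by αΔT L = 25.5×10⁻⁶ × 72 × 1125 = 2.066 mm.
With a force P in the spring, the elastic change of the rod is PL/(AE) and that of the spring is P/k; compatibility requires their sum to equal δ_free.
So P = δ_free / [L/(AE) + 1/k] = 2.066 / [ 1125/(400×45×10³) + 1/(12×10³) ].
P = 2.066 / 0.0001458 = 14160 N.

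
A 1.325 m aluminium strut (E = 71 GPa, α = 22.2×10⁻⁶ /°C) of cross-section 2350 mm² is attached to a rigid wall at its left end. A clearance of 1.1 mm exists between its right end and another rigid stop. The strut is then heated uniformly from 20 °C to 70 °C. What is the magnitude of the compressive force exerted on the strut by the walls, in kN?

Unrestrained expansion: δ_free = αΔT L = 22.2×10⁻⁶ × 50 × 1325 = 1.471 mm.
After closing the 1.1 mm clearance, 1.471 − 1.1 = 0.3707 mm of expansion remains to be suppressed by the wall.
That suppressed elongation corresponds to σ = E·Δ/L = 71×10³ × 0.3707/1325 = 19.87 MPa.
Force on the wall = σA = 19.87 × 2350 mm² = 46.69 kN.

P ≈ 46.7 kN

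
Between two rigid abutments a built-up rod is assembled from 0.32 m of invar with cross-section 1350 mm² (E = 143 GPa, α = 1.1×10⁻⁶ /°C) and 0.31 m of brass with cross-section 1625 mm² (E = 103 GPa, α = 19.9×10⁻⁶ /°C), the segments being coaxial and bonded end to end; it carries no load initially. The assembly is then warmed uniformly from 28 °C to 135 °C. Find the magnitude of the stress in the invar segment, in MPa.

σ ≈ 147 MPa (compressive)

Free thermal expansion of the whole bar: Σ αᵢΔT Lᵢ = 1.1×10⁻⁶×107×320 + 19.9×10⁻⁶×107×310 = 0.6977 mm.
The walls prevent any net length change, so an axial force P (same in every segment) develops. Compatibility: P · Σ Lᵢ/(AᵢEᵢ) = δ_free.
Σ Lᵢ/(AᵢEᵢ) = 320/(1350×143×10³) + 310/(1625×103×10³) = 3.51×10⁻⁶ mm/N.
So P = 0.6977 / 3.51×10⁻⁶ = 198.8 kN, compressive.
σ_{invar} = P / A = 198800 / 1350 = 147.3 MPa.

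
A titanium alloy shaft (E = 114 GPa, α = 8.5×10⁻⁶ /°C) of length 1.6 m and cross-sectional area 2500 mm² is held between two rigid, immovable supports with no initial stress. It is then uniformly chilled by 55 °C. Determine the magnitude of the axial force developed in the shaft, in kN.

The ends cannot move, so σ = EαΔT = 114×10³ × 8.5×10⁻⁶ × 55 = 53.3 MPa.
P = AEαΔT = 2500 × 114×10³ × 8.5×10⁻⁶ × 55 = 133.2 kN (tensile).

P ≈ 133 kN (tensile)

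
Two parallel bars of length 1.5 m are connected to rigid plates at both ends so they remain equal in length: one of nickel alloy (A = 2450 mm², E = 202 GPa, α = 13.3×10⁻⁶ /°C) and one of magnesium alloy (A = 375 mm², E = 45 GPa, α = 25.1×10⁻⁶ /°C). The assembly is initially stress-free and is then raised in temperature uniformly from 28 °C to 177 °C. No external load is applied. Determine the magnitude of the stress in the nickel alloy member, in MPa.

σ ≈ 11.7 MPa (tensile)

Equilibrium of a rigid end plate with no external load gives equal and opposite internal forces ±P in the two members. Since α_{magnesium alloy} > α_{nickel alloy}, heating drives the magnesium alloy into compression and the nickel alloy into tension.
Compatibility of the two members (thermal + elastic change equal): (α₁ − α₂)ΔT = P·[1/(A₁E₁) + 1/(A₂E₂)].
|α₁ − α₂|·ΔT = 11.8×10⁻⁶ × 149 = 0.001758.
1/(A₁E₁) + 1/(A₂E₂) = 1/(2450×202×10³) + 1/(375×45×10³) = 6.128×10⁻⁸ N⁻¹.
So P = 0.001758 / 6.128×10⁻⁸ = 28.69 kN.
σ_{nickel alloy} = P/A₁ = 28690/2450 = 11.71 MPa, tensile.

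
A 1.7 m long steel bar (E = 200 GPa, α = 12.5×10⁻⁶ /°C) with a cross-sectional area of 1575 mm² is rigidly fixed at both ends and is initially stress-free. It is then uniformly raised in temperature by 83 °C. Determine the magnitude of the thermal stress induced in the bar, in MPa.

σ ≈ 208 MPa (compressive)

With length fixed, the mechanical strain must cancel the thermal strain αΔT = 12.5×10⁻⁶ × 83 = 1037.5×10⁻⁶.
The stress required to suppress this strain is σ = Eε = 200×10³ × 1037.5×10⁻⁶ = 207.5 MPa, compressive since the bar is trying to expand.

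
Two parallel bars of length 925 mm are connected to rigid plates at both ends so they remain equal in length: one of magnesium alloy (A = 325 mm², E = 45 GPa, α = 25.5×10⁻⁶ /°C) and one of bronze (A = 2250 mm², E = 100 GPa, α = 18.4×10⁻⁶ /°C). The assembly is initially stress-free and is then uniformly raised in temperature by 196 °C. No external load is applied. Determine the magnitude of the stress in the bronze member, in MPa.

σ ≈ 8.49 MPa (tensile)

Equilibrium of a rigid end plate with no external load gives equal and opposite internal forces ±P in the two members. Since α_{magnesium alloy} > α_{bronze}, heating drives the magnesium alloy into compression and the bronze into tension.
Compatibility of the two members (thermal + elastic change equal): (α₁ − α₂)ΔT = P·[1/(A₁E₁) + 1/(A₂E₂)].
|α₁ − α₂|·ΔT = 7.1×10⁻⁶ × 196 = 0.001392.
1/(A₁E₁) + 1/(A₂E₂) = 1/(325×45×10³) + 1/(2250×100×10³) = 7.282×10⁻⁸ N⁻¹.
P = 0.001392 / 7.282×10⁻⁸ = 19110 N = 19.11 kN.
σ_{bronze} = P/A₂ = 19110/2250 = 8.493 MPa, tensile.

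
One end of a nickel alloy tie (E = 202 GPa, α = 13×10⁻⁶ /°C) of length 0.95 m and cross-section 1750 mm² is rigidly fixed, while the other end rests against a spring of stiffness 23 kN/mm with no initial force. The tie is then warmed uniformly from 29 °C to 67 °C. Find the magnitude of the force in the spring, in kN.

P ≈ 10.2 kN

If the spring were absent the tie would lengthen by αΔT L = 13×10⁻⁶ × 38 × 950 = 0.4693 mm.
With a force P in the spring, the elastic change of the tie is PL/(AE) and that of the spring is P/k; compatibility requires their sum to equal δ_free.
P [ L/(AE) + 1/k ] = δ_free → P [ 950/(1750×202×10³) + 1/(23×10³) ] = 0.4693.
P = 0.4693 / 4.617×10⁻⁵ = 10170 N.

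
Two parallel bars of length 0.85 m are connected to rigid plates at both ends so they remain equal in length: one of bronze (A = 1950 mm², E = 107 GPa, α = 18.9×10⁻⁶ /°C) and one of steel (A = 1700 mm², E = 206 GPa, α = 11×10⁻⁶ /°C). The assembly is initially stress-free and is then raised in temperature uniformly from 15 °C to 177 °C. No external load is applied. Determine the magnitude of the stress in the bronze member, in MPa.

σ ≈ 85.8 MPa (compressive)

Both members must finish at the same length. With the larger α, the bronze tends to over-expand; the plates restrain it, putting the bronze in compression and the steel in tension. With no external load the two internal forces are equal and opposite, magnitude P.
Equating the net (thermal + elastic) strains gives |α₁ − α₂|·ΔT = P·[1/(A₁E₁) + 1/(A₂E₂)].
|α₁ − α₂|·ΔT = 7.9×10⁻⁶ × 162 = 0.00128.
1/(A₁E₁) + 1/(A₂E₂) = 1/(1950×107×10³) + 1/(1700×206×10³) = 7.648×10⁻⁹ N⁻¹.
P = 0.00128 / 7.648×10⁻⁹ = 167300 N = 167.3 kN.
σ_{bronze} = P/A₁ = 167300/1950 = 85.81 MPa, compressive.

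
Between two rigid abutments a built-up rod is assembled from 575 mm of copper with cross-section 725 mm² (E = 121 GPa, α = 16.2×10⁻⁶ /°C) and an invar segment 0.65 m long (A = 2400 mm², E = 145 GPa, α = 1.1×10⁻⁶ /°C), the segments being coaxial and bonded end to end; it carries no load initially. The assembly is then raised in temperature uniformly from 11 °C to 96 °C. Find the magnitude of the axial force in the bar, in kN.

Free thermal expansion of the whole bar: Σ αᵢΔT Lᵢ = 16.2×10⁻⁶×85×575 + 1.1×10⁻⁶×85×650 = 0.8525 mm.
Since the ends are fixed, an axial force P builds up, equal in every segment, with P · Σ Lᵢ/(AᵢEᵢ) = δ_free.
Σ Lᵢ/(AᵢEᵢ) = 575/(725×121×10³) + 650/(2400×145×10³) = 8.422×10⁻⁶ mm/N.
Hence P = δ_free / Σ(L/AE) = 0.8525/8.422×10⁻⁶ = 101.2 kN (compressive).

P ≈ 101 kN (compressive)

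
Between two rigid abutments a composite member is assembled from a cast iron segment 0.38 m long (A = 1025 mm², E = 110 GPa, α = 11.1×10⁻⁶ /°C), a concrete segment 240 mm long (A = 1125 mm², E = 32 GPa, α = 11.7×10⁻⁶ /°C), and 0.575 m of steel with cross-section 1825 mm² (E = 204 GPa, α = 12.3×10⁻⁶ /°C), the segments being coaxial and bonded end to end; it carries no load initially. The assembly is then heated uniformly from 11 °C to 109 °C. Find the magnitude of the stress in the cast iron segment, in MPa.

Free thermal expansion of the whole bar: Σ αᵢΔT Lᵢ = 11.1×10⁻⁶×98×380 + 11.7×10⁻⁶×98×240 + 12.3×10⁻⁶×98×575 = 1.382 mm.
The rigid supports impose zero overall length change; the single axial force P common to all segments must satisfy P Σ Lᵢ/(AᵢEᵢ) = δ_free.
Σ Lᵢ/(AᵢEᵢ) = 380/(1025×110×10³) + 240/(1125×32×10³) + 575/(1825×204×10³) = 1.158×10⁻⁵ mm/N.
Hence P = δ_free / Σ(L/AE) = 1.382/1.158×10⁻⁵ = 119.3 kN (compressive).
σ_{cast iron} = P / A = 119300 / 1025 = 116.4 MPa.

σ ≈ 116 MPa (compressive)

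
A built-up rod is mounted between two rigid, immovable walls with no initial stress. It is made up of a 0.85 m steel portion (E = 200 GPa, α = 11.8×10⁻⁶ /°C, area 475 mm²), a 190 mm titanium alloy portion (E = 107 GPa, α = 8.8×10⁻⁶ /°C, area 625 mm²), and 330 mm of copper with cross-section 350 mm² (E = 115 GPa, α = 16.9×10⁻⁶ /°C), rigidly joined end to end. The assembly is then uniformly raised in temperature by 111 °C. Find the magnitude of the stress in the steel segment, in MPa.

σ ≈ 202 MPa (compressive)

Free thermal expansion of the whole bar: Σ αᵢΔT Lᵢ = 11.8×10⁻⁶×111×850 + 8.8×10⁻⁶×111×190 + 16.9×10⁻⁶×111×330 = 1.918 mm.
The walls prevent any net length change, so an axial force P (same in every segment) develops. Compatibility: P · Σ Lᵢ/(AᵢEᵢ) = δ_free.
Σ Lᵢ/(AᵢEᵢ) = 850/(475×200×10³) + 190/(625×107×10³) + 330/(350×115×10³) = 1.999×10⁻⁵ mm/N.
So P = 1.918 / 1.999×10⁻⁵ = 95.96 kN, compressive.
σ_{steel} = P / A = 95960 / 475 = 202 MPa.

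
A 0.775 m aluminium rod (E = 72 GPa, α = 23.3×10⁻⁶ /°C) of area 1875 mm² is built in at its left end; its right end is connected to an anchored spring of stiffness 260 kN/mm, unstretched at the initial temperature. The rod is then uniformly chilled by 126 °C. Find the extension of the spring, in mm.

If the spring were absent the rod would shorten by αΔT L = 23.3×10⁻⁶ × 126 × 775 = 2.275 mm.
Let P be the tensile force in the spring. The rod extends elastically by PL/(AE) and the spring stretches by P/k; together these equal δ_free.
So P = δ_free / [L/(AE) + 1/k] = 2.275 / [ 775/(1875×72×10³) + 1/(260×10³) ].
P = 2.275 / 9.587×10⁻⁶ = 237300 N.
Spring extension = P/k = 237300/(260×10³) = 0.9128 mm.

δ ≈ 0.913 mm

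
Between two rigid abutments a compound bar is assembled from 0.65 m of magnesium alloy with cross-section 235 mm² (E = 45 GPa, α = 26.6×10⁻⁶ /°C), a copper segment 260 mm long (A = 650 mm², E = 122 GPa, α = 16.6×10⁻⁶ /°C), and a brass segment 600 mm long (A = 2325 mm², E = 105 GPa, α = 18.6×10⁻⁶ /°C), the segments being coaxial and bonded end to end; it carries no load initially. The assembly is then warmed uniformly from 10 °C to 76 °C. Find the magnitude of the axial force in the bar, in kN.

P ≈ 32.2 kN (compressive)

If the supports were absent, the total length change would be Σ αᵢΔT Lᵢ = 26.6×10⁻⁶×66×650 + 16.6×10⁻⁶×66×260 + 18.6×10⁻⁶×66×600 = 2.163 mm.
The rigid supports impose zero overall length change; the single axial force P common to all segments must satisfy P Σ Lᵢ/(AᵢEᵢ) = δ_free.
Σ Lᵢ/(AᵢEᵢ) = 650/(235×45×10³) + 260/(650×122×10³) + 600/(2325×105×10³) = 6.72×10⁻⁵ mm/N.
Hence P = δ_free / Σ(L/AE) = 2.163/6.72×10⁻⁵ = 32.18 kN (compressive).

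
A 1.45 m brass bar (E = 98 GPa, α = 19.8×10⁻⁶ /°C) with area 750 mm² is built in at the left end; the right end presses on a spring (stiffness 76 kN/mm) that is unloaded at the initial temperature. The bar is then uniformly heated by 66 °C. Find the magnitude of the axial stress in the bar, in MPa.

σ ≈ 76.8 MPa (compressive)

Free thermal expansion: δ_free = αΔT L = 19.8×10⁻⁶ × 66 × 1450 = 1.895 mm.
With a force P in the spring, the elastic change of the bar is PL/(AE) and that of the spring is P/k; compatibility requires their sum to equal δ_free.
So P = δ_free / [L/(AE) + 1/k] = 1.895 / [ 1450/(750×98×10³) + 1/(76×10³) ].
P = 1.895 / 3.289×10⁻⁵ = 57620 N.
σ = P/A = 57620/750 = 76.83 MPa.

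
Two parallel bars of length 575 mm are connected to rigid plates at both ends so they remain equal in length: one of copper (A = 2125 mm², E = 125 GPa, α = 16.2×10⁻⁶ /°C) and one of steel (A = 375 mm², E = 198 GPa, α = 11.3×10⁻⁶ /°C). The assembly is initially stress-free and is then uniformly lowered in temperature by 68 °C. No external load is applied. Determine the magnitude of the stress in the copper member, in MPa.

Equilibrium of a rigid end plate with no external load gives equal and opposite internal forces ±P in the two members. Since α_{copper} > α_{steel}, cooling drives the copper into tension and the steel into compression.
Setting the final lengths equal and cancelling L: (α₁ − α₂)ΔT = P/(A₁E₁) + P/(A₂E₂).
|α₁ − α₂|·ΔT = 4.9×10⁻⁶ × 68 = 0.0003332.
1/(A₁E₁) + 1/(A₂E₂) = 1/(2125×125×10³) + 1/(375×198×10³) = 1.723×10⁻⁸ N⁻¹.
So P = 0.0003332 / 1.723×10⁻⁸ = 19.34 kN.
σ_{copper} = P/A₁ = 19340/2125 = 9.099 MPa, tensile.

σ ≈ 9.1 MPa (tensile)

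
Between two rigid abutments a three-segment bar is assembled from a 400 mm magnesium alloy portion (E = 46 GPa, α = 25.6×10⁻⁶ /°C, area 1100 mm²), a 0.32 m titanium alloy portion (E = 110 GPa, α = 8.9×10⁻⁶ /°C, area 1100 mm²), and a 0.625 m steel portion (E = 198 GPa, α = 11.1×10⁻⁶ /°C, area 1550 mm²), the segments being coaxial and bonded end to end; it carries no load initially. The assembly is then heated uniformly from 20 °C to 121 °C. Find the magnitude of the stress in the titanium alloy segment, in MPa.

If the supports were absent, the total length change would be Σ αᵢΔT Lᵢ = 25.6×10⁻⁶×101×400 + 8.9×10⁻⁶×101×320 + 11.1×10⁻⁶×101×625 = 2.023 mm.
The rigid supports impose zero overall length change; the single axial force P common to all segments must satisfy P Σ Lᵢ/(AᵢEᵢ) = δ_free.
Σ Lᵢ/(AᵢEᵢ) = 400/(1100×46×10³) + 320/(1100×110×10³) + 625/(1550×198×10³) = 1.259×10⁻⁵ mm/N.
P = 2.023 / 1.259×10⁻⁵ = 160700 N = 160.7 kN, compressive.
σ_{titanium alloy} = P / A = 160700 / 1100 = 146.1 MPa.

σ ≈ 146 MPa (compressive)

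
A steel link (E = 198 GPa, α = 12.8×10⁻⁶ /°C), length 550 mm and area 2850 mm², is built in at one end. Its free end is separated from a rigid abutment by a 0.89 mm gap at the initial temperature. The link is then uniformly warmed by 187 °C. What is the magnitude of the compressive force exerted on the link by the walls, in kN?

If the wall were absent the link would grow by αΔT L = 12.8×10⁻⁶ × 187 × 550 = 1.316 mm.
This exceeds the 0.89 mm gap, so the wall pushes back. The portion of expansion that must be recovered elastically is δ_free − gap = 1.316 − 0.89 = 0.4265 mm.
That suppressed elongation corresponds to σ = E·Δ/L = 198×10³ × 0.4265/550 = 153.5 MPa.
P = σA = 153.5 × 2850 = 437.6 kN.

P ≈ 438 kN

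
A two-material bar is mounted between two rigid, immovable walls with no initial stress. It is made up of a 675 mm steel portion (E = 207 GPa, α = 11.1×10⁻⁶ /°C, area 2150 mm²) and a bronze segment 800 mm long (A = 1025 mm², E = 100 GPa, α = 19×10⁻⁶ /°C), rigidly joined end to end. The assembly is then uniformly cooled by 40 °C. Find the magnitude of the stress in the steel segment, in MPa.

σ ≈ 45.3 MPa (tensile)

Free thermal contraction of the whole bar: Σ αᵢΔT Lᵢ = 11.1×10⁻⁶×40×675 + 19×10⁻⁶×40×800 = 0.9077 mm.
The walls prevent any net length change, so an axial force P (same in every segment) develops. Compatibility: P · Σ Lᵢ/(AᵢEᵢ) = δ_free.
The series flexibility is Σ Lᵢ/(AᵢEᵢ) = 675/(2150×207×10³) + 800/(1025×100×10³) = 9.322×10⁻⁶ mm/N.
So P = 0.9077 / 9.322×10⁻⁶ = 97.38 kN, tensile.
σ_{steel} = P / A = 97380 / 2150 = 45.29 MPa.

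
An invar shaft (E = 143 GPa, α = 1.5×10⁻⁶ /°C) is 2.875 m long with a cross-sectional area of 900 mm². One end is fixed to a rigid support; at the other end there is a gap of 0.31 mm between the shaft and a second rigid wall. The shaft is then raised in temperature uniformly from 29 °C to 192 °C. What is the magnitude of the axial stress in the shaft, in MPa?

Free thermal elongation = αΔT L = 1.5×10⁻⁶ × 163 × 2875 = 0.7029 mm.
After closing the 0.31 mm clearance, 0.7029 − 0.31 = 0.3929 mm of expansion remains to be suppressed by the wall.
So σ = E(δ_free − g)/L = 143×10³ × 0.3929/2875 = 19.54 MPa.

σ ≈ 19.5 MPa (compressive)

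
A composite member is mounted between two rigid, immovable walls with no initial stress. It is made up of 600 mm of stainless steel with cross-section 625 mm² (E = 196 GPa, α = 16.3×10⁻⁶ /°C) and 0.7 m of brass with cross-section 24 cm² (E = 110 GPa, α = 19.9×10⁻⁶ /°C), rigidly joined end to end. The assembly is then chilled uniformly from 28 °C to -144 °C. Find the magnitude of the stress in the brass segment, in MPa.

σ ≈ 225 MPa (tensile)

Free thermal contraction of the whole bar: Σ αᵢΔT Lᵢ = 16.3×10⁻⁶×172×600 + 19.9×10⁻⁶×172×700 = 4.078 mm.
The walls prevent any net length change, so an axial force P (same in every segment) develops. Compatibility: P · Σ Lᵢ/(AᵢEᵢ) = δ_free.
The series flexibility is Σ Lᵢ/(AᵢEᵢ) = 600/(625×196×10³) + 700/(2400×110×10³) = 7.549×10⁻⁶ mm/N.
So P = 4.078 / 7.549×10⁻⁶ = 540.2 kN, tensile.
σ_{brass} = P / A = 540200 / 2400 = 225.1 MPa.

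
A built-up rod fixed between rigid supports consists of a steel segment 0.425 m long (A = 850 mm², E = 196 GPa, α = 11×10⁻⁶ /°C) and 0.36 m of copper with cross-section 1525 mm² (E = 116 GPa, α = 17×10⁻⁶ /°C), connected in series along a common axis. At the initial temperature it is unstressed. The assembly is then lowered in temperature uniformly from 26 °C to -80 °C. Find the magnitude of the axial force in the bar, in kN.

Free thermal contraction of the whole bar: Σ αᵢΔT Lᵢ = 11×10⁻⁶×106×425 + 17×10⁻⁶×106×360 = 1.144 mm.
Since the ends are fixed, an axial force P builds up, equal in every segment, with P · Σ Lᵢ/(AᵢEᵢ) = δ_free.
Σ Lᵢ/(AᵢEᵢ) = 425/(850×196×10³) + 360/(1525×116×10³) = 4.586×10⁻⁶ mm/N.
So P = 1.144 / 4.586×10⁻⁶ = 249.5 kN, tensile.

P ≈ 250 kN (tensile)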